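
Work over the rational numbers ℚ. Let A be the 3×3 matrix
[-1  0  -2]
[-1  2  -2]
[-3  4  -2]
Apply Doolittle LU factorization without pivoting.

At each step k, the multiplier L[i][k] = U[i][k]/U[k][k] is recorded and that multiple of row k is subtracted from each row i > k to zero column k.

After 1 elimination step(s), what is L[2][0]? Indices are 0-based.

L[2][0] = 3

Step 1: pivot at (0,0) is -1.
  row1 ← row1 − (1)·row0  ⇒  L[1][0]=1, U row1=(0, 2, 0)
  row2 ← row2 − (3)·row0  ⇒  L[2][0]=3, U row2=(0, 4, 4)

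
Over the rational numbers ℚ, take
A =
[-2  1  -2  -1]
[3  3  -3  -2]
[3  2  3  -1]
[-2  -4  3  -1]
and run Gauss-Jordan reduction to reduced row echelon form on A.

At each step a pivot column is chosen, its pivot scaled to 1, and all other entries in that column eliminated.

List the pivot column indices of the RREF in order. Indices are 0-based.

pivot(0,0)=-2: scale R0 → (1, -1/2, 1, 1/2)
  clear (1,0): R1 −= (3)R0 → (0, 9/2, -6, -7/2)
  clear (2,0): R2 −= (3)R0 → (0, 7/2, 0, -5/2)
  clear (3,0): R3 −= (-2)R0 → (0, -5, 5, 0)
pivot(1,1)=9/2: scale R1 → (0, 1, -4/3, -7/9)
  clear (0,1): R0 −= (-1/2)R1 → (1, 0, 1/3, 1/9)
  clear (2,1): R2 −= (7/2)R1 → (0, 0, 14/3, 2/9)
  clear (3,1): R3 −= (-5)R1 → (0, 0, -5/3, -35/9)
pivot(2,2)=14/3: scale R2 → (0, 0, 1, 1/21)
  clear (0,2): R0 −= (1/3)R2 → (1, 0, 0, 2/21)
  clear (1,2): R1 −= (-4/3)R2 → (0, 1, 0, -5/7)
  clear (3,2): R3 −= (-5/3)R2 → (0, 0, 0, -80/21)
pivot(3,3)=-80/21: scale R3 → (0, 0, 0, 1)
  clear (0,3): R0 −= (2/21)R3 → (1, 0, 0, 0)
  clear (1,3): R1 −= (-5/7)R3 → (0, 1, 0, 0)
  clear (2,3): R2 −= (1/21)R3 → (0, 0, 1, 0)

pivot columns: 0, 1, 2, 3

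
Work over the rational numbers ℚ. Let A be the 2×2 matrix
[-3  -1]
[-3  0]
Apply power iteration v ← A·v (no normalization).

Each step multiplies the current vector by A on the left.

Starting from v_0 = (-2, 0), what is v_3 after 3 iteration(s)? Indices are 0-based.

v_0 = (-2, 0).
v_1 = A·v_0 = (6, 6).
v_2 = A·v_1 = (-24, -18).
v_3 = A·v_2 = (90, 72).

v_3 = (90, 72)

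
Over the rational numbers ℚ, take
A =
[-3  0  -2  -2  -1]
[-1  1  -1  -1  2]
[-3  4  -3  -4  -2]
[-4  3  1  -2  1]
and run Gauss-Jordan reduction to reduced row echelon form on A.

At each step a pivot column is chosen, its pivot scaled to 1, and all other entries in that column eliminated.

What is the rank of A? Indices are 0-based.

rank = 4

step 1: normalize row 0 (÷-3) = (1, 0, 2/3, 2/3, 1/3)
  row 1: subtract -1×row0 = (0, 1, -1/3, -1/3, 7/3)
  row 2: subtract -3×row0 = (0, 4, -1, -2, -1)
  row 3: subtract -4×row0 = (0, 3, 11/3, 2/3, 7/3)
step 2: normalize row 1 (÷1) = (0, 1, -1/3, -1/3, 7/3)
  row 2: subtract 4×row1 = (0, 0, 1/3, -2/3, -31/3)
  row 3: subtract 3×row1 = (0, 0, 14/3, 5/3, -14/3)
step 3: normalize row 2 (÷1/3) = (0, 0, 1, -2, -31)
  row 0: subtract 2/3×row2 = (1, 0, 0, 2, 21)
  row 1: subtract -1/3×row2 = (0, 1, 0, -1, -8)
  row 3: subtract 14/3×row2 = (0, 0, 0, 11, 140)
step 4: normalize row 3 (÷11) = (0, 0, 0, 1, 140/11)
  row 0: subtract 2×row3 = (1, 0, 0, 0, -49/11)
  row 1: subtract -1×row3 = (0, 1, 0, 0, 52/11)
  row 2: subtract -2×row3 = (0, 0, 1, 0, -61/11)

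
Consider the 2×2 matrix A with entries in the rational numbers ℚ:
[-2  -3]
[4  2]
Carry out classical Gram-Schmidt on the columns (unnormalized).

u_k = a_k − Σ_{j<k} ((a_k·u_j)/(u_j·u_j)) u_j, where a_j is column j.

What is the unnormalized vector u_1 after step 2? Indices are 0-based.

u_1 = (-8/5, -4/5)

Step 1: u_0 = a_0 = (-2, 4).
Step 2: u_1 = a_1 − (7/10)·u_0 = (-8/5, -4/5).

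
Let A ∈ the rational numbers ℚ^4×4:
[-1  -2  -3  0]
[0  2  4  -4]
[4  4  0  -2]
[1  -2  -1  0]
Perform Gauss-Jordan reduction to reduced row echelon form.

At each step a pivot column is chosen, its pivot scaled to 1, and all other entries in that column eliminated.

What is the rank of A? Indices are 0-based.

pivot(0,0)=-1: scale R0 → (1, 2, 3, 0)
  clear (2,0): R2 −= (4)R0 → (0, -4, -12, -2)
  clear (3,0): R3 −= (1)R0 → (0, -4, -4, 0)
pivot(1,1)=2: scale R1 → (0, 1, 2, -2)
  clear (0,1): R0 −= (2)R1 → (1, 0, -1, 4)
  clear (2,1): R2 −= (-4)R1 → (0, 0, -4, -10)
  clear (3,1): R3 −= (-4)R1 → (0, 0, 4, -8)
pivot(2,2)=-4: scale R2 → (0, 0, 1, 5/2)
  clear (0,2): R0 −= (-1)R2 → (1, 0, 0, 13/2)
  clear (1,2): R1 −= (2)R2 → (0, 1, 0, -7)
  clear (3,2): R3 −= (4)R2 → (0, 0, 0, -18)
pivot(3,3)=-18: scale R3 → (0, 0, 0, 1)
  clear (0,3): R0 −= (13/2)R3 → (1, 0, 0, 0)
  clear (1,3): R1 −= (-7)R3 → (0, 1, 0, 0)
  clear (2,3): R2 −= (5/2)R3 → (0, 0, 1, 0)

rank = 4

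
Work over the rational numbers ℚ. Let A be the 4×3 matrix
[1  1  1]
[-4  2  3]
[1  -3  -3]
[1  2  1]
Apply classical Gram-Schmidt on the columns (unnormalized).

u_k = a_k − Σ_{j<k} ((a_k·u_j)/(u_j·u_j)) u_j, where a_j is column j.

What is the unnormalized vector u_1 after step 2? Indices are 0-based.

u_1 = (27/19, 6/19, -49/19, 46/19)

Step 1: u_0 = a_0 = (1, -4, 1, 1).
Step 2: u_1 = a_1 − (-8/19)·u_0 = (27/19, 6/19, -49/19, 46/19).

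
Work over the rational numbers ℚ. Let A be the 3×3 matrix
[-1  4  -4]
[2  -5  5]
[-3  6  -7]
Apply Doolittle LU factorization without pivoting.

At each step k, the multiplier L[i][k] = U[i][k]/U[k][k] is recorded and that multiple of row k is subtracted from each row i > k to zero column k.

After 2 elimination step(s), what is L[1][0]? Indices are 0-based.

[col 0] pivot -1
  R1 -= -2*R0 → (0, 3, -3)  (L[1][0] := -2)
  R2 -= 3*R0 → (0, -6, 5)  (L[2][0] := 3)
[col 1] pivot 3
  R2 -= -2*R1 → (0, 0, -1)  (L[2][1] := -2)

L[1][0] = -2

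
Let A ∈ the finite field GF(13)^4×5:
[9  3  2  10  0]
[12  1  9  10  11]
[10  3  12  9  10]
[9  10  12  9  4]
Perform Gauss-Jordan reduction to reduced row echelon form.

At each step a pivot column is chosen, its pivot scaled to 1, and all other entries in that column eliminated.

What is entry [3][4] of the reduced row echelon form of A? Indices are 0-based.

M[3][4] = 9

pivot(0,0)=9: scale R0 → (1, 9, 6, 4, 0)
  clear (1,0): R1 −= (12)R0 → (0, 10, 2, 1, 11)
  clear (2,0): R2 −= (10)R0 → (0, 4, 4, 8, 10)
  clear (3,0): R3 −= (9)R0 → (0, 7, 10, 12, 4)
pivot(1,1)=10: scale R1 → (0, 1, 8, 4, 5)
  clear (0,1): R0 −= (9)R1 → (1, 0, 12, 7, 7)
  clear (2,1): R2 −= (4)R1 → (0, 0, 11, 5, 3)
  clear (3,1): R3 −= (7)R1 → (0, 0, 6, 10, 8)
pivot(2,2)=11: scale R2 → (0, 0, 1, 4, 5)
  clear (0,2): R0 −= (12)R2 → (1, 0, 0, 11, 12)
  clear (1,2): R1 −= (8)R2 → (0, 1, 0, 11, 4)
  clear (3,2): R3 −= (6)R2 → (0, 0, 0, 12, 4)
pivot(3,3)=12: scale R3 → (0, 0, 0, 1, 9)
  clear (0,3): R0 −= (11)R3 → (1, 0, 0, 0, 4)
  clear (1,3): R1 −= (11)R3 → (0, 1, 0, 0, 9)
  clear (2,3): R2 −= (4)R3 → (0, 0, 1, 0, 8)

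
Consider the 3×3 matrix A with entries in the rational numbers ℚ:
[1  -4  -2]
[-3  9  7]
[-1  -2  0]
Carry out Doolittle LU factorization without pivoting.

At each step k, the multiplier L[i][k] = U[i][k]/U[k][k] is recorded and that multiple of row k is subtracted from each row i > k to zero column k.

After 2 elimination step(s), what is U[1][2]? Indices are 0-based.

Step 1: pivot at (0,0) is 1.
  row1 ← row1 − (-3)·row0  ⇒  L[1][0]=-3, U row1=(0, -3, 1)
  row2 ← row2 − (-1)·row0  ⇒  L[2][0]=-1, U row2=(0, -6, -2)
Step 2: pivot at (1,1) is -3.
  row2 ← row2 − (2)·row1  ⇒  L[2][1]=2, U row2=(0, 0, -4)

U[1][2] = 1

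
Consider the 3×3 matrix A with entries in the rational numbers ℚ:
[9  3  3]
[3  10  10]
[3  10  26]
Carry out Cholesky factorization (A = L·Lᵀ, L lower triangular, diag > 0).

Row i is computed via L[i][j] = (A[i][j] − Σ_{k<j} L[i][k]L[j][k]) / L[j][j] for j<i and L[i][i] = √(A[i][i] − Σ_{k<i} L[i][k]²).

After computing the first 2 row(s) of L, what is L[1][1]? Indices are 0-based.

Step 1: L[0][0] = √(9) = 3.
  L[1][0] = (3) / L[0][0] = 1.
Step 2: L[1][1] = √(9) = 3.

L[1][1] = 3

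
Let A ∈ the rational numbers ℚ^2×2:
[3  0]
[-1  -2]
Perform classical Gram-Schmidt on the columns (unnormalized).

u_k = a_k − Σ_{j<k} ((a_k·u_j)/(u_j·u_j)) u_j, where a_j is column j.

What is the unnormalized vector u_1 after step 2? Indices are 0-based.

Step 1: u_0 = a_0 = (3, -1).
Step 2: u_1 = a_1 − (1/5)·u_0 = (-3/5, -9/5).

u_1 = (-3/5, -9/5)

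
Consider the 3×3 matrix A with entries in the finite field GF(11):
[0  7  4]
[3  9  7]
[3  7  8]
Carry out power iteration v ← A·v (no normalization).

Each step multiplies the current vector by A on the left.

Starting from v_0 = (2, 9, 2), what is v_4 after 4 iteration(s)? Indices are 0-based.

v_4 = (1, 0, 8)

v_0 = (2, 9, 2).
v_1 = A·v_0 = (5, 2, 8).
v_2 = A·v_1 = (2, 1, 5).
v_3 = A·v_2 = (5, 6, 9).
v_4 = A·v_3 = (1, 0, 8).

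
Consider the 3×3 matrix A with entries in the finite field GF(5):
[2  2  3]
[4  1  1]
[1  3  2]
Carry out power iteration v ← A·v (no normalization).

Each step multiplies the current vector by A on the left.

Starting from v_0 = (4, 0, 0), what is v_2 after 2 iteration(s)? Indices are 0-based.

v_2 = (0, 2, 4)

v_0 = (4, 0, 0).
v_1 = A·v_0 = (3, 1, 4).
v_2 = A·v_1 = (0, 2, 4).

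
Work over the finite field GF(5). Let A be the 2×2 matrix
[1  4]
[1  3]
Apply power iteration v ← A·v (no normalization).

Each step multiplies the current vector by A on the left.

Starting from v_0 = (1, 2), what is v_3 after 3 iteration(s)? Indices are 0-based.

v_0 = (1, 2).
v_1 = A·v_0 = (4, 2).
v_2 = A·v_1 = (2, 0).
v_3 = A·v_2 = (2, 2).

v_3 = (2, 2)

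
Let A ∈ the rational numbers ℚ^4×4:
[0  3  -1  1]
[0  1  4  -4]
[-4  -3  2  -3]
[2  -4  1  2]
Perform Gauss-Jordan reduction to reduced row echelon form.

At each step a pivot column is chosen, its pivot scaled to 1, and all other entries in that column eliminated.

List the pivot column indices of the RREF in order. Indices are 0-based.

step 1: exchange rows 0,2
step 1: normalize row 0 (÷-4) = (1, 3/4, -1/2, 3/4)
  row 3: subtract 2×row0 = (0, -11/2, 2, 1/2)
step 2: normalize row 1 (÷1) = (0, 1, 4, -4)
  row 0: subtract 3/4×row1 = (1, 0, -7/2, 15/4)
  row 2: subtract 3×row1 = (0, 0, -13, 13)
  row 3: subtract -11/2×row1 = (0, 0, 24, -43/2)
step 3: normalize row 2 (÷-13) = (0, 0, 1, -1)
  row 0: subtract -7/2×row2 = (1, 0, 0, 1/4)
  row 1: subtract 4×row2 = (0, 1, 0, 0)
  row 3: subtract 24×row2 = (0, 0, 0, 5/2)
step 4: normalize row 3 (÷5/2) = (0, 0, 0, 1)
  row 0: subtract 1/4×row3 = (1, 0, 0, 0)
  row 2: subtract -1×row3 = (0, 0, 1, 0)

pivot columns: 0, 1, 2, 3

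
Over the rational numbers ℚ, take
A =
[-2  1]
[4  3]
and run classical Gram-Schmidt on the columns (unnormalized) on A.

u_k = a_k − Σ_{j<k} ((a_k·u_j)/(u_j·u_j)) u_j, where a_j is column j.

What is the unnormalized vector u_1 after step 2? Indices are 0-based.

Step 1: u_0 = a_0 = (-2, 4).
Step 2: u_1 = a_1 − (1/2)·u_0 = (2, 1).

u_1 = (2, 1)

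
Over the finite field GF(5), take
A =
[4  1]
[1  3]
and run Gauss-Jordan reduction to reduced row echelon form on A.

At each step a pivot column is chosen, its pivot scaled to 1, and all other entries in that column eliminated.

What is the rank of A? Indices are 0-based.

[1] R0 /= 4  ⇒  (1, 4)
     R1 -= 1·R0  ⇒  (0, 4)
[2] R1 /= 4  ⇒  (0, 1)
     R0 -= 4·R1  ⇒  (1, 0)

rank = 2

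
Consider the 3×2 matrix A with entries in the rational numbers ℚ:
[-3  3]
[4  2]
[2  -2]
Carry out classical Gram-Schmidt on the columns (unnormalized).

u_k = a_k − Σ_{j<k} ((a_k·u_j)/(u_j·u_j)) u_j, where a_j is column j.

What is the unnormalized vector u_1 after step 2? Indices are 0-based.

Step 1: u_0 = a_0 = (-3, 4, 2).
Step 2: u_1 = a_1 − (-5/29)·u_0 = (72/29, 78/29, -48/29).

u_1 = (72/29, 78/29, -48/29)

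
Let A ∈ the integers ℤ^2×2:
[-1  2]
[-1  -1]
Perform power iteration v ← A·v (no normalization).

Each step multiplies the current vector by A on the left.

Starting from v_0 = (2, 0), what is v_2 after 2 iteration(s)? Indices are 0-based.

v_2 = (-2, 4)

v_0 = (2, 0).
v_1 = A·v_0 = (-2, -2).
v_2 = A·v_1 = (-2, 4).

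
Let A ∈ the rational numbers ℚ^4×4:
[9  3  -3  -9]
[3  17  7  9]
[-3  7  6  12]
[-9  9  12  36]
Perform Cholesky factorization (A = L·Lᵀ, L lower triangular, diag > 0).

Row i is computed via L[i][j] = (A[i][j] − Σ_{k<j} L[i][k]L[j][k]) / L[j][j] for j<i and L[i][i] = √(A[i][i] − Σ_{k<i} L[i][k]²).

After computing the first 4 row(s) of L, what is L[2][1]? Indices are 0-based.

L[2][1] = 2

Step 1: L[0][0] = √(9) = 3.
  L[1][0] = (3) / L[0][0] = 1.
Step 2: L[1][1] = √(16) = 4.
  L[2][0] = (-3) / L[0][0] = -1.
  L[2][1] = (8) / L[1][1] = 2.
Step 3: L[2][2] = √(1) = 1.
  L[3][0] = (-9) / L[0][0] = -3.
  L[3][1] = (12) / L[1][1] = 3.
  L[3][2] = (3) / L[2][2] = 3.
Step 4: L[3][3] = √(9) = 3.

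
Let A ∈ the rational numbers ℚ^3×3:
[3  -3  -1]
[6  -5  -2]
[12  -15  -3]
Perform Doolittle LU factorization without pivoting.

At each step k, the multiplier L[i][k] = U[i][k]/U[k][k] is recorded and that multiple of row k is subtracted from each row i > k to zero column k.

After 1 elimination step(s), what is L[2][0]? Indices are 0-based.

L[2][0] = 4

Step 1: pivot at (0,0) is 3.
  row1 ← row1 − (2)·row0  ⇒  L[1][0]=2, U row1=(0, 1, 0)
  row2 ← row2 − (4)·row0  ⇒  L[2][0]=4, U row2=(0, -3, 1)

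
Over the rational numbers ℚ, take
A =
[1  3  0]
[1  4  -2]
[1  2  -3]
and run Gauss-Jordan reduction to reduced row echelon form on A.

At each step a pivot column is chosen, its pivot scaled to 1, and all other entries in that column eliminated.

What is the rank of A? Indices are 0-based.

rank = 3

[1] R0 /= 1  ⇒  (1, 3, 0)
     R1 -= 1·R0  ⇒  (0, 1, -2)
     R2 -= 1·R0  ⇒  (0, -1, -3)
[2] R1 /= 1  ⇒  (0, 1, -2)
     R0 -= 3·R1  ⇒  (1, 0, 6)
     R2 -= -1·R1  ⇒  (0, 0, -5)
[3] R2 /= -5  ⇒  (0, 0, 1)
     R0 -= 6·R2  ⇒  (1, 0, 0)
     R1 -= -2·R2  ⇒  (0, 1, 0)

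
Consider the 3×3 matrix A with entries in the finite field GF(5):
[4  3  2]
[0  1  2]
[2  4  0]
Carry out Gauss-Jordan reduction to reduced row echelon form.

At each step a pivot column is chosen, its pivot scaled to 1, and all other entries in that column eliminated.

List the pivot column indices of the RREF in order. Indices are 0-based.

pivot columns: 0, 1, 2

[1] R0 /= 4  ⇒  (1, 2, 3)
     R2 -= 2·R0  ⇒  (0, 0, 4)
[2] R1 /= 1  ⇒  (0, 1, 2)
     R0 -= 2·R1  ⇒  (1, 0, 4)
[3] R2 /= 4  ⇒  (0, 0, 1)
     R0 -= 4·R2  ⇒  (1, 0, 0)
     R1 -= 2·R2  ⇒  (0, 1, 0)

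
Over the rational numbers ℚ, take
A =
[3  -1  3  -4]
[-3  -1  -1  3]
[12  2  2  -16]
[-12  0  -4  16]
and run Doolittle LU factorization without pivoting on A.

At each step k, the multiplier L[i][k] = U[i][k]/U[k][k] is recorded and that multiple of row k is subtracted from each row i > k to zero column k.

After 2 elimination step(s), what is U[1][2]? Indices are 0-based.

U[1][2] = 2

k=0: U[0][0]=3
  eliminate (1,0): mult=-1, new row 1: (0, -2, 2, -1); set L[1][0]=-1
  eliminate (2,0): mult=4, new row 2: (0, 6, -10, 0); set L[2][0]=4
  eliminate (3,0): mult=-4, new row 3: (0, -4, 8, 0); set L[3][0]=-4
k=1: U[1][1]=-2
  eliminate (2,1): mult=-3, new row 2: (0, 0, -4, -3); set L[2][1]=-3
  eliminate (3,1): mult=2, new row 3: (0, 0, 4, 2); set L[3][1]=2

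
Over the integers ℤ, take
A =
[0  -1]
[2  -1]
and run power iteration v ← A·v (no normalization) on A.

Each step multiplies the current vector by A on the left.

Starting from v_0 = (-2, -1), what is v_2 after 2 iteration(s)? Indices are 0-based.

v_0 = (-2, -1).
v_1 = A·v_0 = (1, -3).
v_2 = A·v_1 = (3, 5).

v_2 = (3, 5)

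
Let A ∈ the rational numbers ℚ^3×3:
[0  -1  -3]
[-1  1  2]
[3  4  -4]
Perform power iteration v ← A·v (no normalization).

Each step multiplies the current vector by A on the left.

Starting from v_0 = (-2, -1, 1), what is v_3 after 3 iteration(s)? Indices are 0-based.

v_0 = (-2, -1, 1).
v_1 = A·v_0 = (-2, 3, -14).
v_2 = A·v_1 = (39, -23, 62).
v_3 = A·v_2 = (-163, 62, -223).

v_3 = (-163, 62, -223)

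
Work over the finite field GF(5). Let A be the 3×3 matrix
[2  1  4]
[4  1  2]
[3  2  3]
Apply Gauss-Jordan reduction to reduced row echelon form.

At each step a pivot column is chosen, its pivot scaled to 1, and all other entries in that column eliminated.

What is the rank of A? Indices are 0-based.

pivot(0,0)=2: scale R0 → (1, 3, 2)
  clear (1,0): R1 −= (4)R0 → (0, 4, 4)
  clear (2,0): R2 −= (3)R0 → (0, 3, 2)
pivot(1,1)=4: scale R1 → (0, 1, 1)
  clear (0,1): R0 −= (3)R1 → (1, 0, 4)
  clear (2,1): R2 −= (3)R1 → (0, 0, 4)
pivot(2,2)=4: scale R2 → (0, 0, 1)
  clear (0,2): R0 −= (4)R2 → (1, 0, 0)
  clear (1,2): R1 −= (1)R2 → (0, 1, 0)

rank = 3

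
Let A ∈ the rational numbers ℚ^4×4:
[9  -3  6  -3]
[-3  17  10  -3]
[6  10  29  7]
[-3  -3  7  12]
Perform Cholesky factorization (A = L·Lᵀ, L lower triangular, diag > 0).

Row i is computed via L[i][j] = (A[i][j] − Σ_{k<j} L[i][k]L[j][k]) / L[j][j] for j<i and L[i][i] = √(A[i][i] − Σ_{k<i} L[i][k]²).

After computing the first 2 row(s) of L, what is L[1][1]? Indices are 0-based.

Step 1: L[0][0] = √(9) = 3.
  L[1][0] = (-3) / L[0][0] = -1.
Step 2: L[1][1] = √(16) = 4.

L[1][1] = 4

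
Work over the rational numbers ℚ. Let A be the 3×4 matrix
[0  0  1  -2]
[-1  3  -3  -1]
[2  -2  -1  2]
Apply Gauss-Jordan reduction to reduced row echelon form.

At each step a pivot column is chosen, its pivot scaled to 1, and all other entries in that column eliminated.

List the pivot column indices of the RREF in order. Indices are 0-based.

step 1: exchange rows 0,1
step 1: normalize row 0 (÷-1) = (1, -3, 3, 1)
  row 2: subtract 2×row0 = (0, 4, -7, 0)
step 2: exchange rows 1,2
step 2: normalize row 1 (÷4) = (0, 1, -7/4, 0)
  row 0: subtract -3×row1 = (1, 0, -9/4, 1)
step 3: normalize row 2 (÷1) = (0, 0, 1, -2)
  row 0: subtract -9/4×row2 = (1, 0, 0, -7/2)
  row 1: subtract -7/4×row2 = (0, 1, 0, -7/2)

pivot columns: 0, 1, 2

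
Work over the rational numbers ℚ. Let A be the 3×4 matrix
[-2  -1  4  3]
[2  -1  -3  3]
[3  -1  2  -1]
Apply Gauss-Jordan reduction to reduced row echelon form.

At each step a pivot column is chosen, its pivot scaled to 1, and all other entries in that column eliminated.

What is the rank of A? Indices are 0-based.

pivot(0,0)=-2: scale R0 → (1, 1/2, -2, -3/2)
  clear (1,0): R1 −= (2)R0 → (0, -2, 1, 6)
  clear (2,0): R2 −= (3)R0 → (0, -5/2, 8, 7/2)
pivot(1,1)=-2: scale R1 → (0, 1, -1/2, -3)
  clear (0,1): R0 −= (1/2)R1 → (1, 0, -7/4, 0)
  clear (2,1): R2 −= (-5/2)R1 → (0, 0, 27/4, -4)
pivot(2,2)=27/4: scale R2 → (0, 0, 1, -16/27)
  clear (0,2): R0 −= (-7/4)R2 → (1, 0, 0, -28/27)
  clear (1,2): R1 −= (-1/2)R2 → (0, 1, 0, -89/27)

rank = 3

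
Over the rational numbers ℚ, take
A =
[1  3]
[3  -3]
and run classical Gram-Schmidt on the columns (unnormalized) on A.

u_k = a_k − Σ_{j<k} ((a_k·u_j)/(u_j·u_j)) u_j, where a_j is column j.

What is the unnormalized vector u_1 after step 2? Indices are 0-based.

u_1 = (18/5, -6/5)

Step 1: u_0 = a_0 = (1, 3).
Step 2: u_1 = a_1 − (-3/5)·u_0 = (18/5, -6/5).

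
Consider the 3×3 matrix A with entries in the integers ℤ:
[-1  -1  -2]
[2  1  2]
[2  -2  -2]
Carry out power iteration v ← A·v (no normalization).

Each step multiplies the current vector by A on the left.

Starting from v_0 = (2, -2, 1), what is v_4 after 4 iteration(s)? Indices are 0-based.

v_0 = (2, -2, 1).
v_1 = A·v_0 = (-2, 4, 6).
v_2 = A·v_1 = (-14, 12, -24).
v_3 = A·v_2 = (50, -64, -4).
v_4 = A·v_3 = (22, 28, 236).

v_4 = (22, 28, 236)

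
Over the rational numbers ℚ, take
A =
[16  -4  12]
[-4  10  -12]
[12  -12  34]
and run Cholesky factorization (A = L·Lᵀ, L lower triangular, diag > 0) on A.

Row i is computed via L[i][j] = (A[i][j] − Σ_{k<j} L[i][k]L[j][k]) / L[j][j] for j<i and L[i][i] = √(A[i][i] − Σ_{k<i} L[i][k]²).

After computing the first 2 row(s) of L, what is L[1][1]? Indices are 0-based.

L[1][1] = 3

Step 1: L[0][0] = √(16) = 4.
  L[1][0] = (-4) / L[0][0] = -1.
Step 2: L[1][1] = √(9) = 3.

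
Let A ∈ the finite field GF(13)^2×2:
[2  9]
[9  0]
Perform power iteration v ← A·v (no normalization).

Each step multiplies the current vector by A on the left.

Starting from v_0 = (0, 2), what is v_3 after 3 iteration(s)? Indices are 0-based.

v_3 = (9, 12)

v_0 = (0, 2).
v_1 = A·v_0 = (5, 0).
v_2 = A·v_1 = (10, 6).
v_3 = A·v_2 = (9, 12).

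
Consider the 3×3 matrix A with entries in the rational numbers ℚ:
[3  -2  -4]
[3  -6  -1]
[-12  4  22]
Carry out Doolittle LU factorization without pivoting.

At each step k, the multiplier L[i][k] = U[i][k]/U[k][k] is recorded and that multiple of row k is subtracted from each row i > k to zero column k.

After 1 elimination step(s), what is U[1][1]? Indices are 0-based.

Step 1: pivot at (0,0) is 3.
  row1 ← row1 − (1)·row0  ⇒  L[1][0]=1, U row1=(0, -4, 3)
  row2 ← row2 − (-4)·row0  ⇒  L[2][0]=-4, U row2=(0, -4, 6)

U[1][1] = -4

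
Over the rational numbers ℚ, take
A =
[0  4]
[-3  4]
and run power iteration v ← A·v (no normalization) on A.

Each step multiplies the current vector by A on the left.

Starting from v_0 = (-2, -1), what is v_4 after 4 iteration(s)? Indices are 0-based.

v_4 = (224, -16)

v_0 = (-2, -1).
v_1 = A·v_0 = (-4, 2).
v_2 = A·v_1 = (8, 20).
v_3 = A·v_2 = (80, 56).
v_4 = A·v_3 = (224, -16).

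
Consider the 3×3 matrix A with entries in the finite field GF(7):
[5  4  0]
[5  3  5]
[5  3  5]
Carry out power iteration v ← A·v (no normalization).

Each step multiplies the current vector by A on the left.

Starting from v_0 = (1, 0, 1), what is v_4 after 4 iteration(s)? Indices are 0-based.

v_0 = (1, 0, 1).
v_1 = A·v_0 = (5, 3, 3).
v_2 = A·v_1 = (2, 0, 0).
v_3 = A·v_2 = (3, 3, 3).
v_4 = A·v_3 = (6, 4, 4).

v_4 = (6, 4, 4)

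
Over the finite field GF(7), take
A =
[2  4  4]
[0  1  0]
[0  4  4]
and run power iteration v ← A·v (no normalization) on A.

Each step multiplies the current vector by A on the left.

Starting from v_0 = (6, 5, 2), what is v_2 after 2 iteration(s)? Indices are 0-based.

v_0 = (6, 5, 2).
v_1 = A·v_0 = (5, 5, 0).
v_2 = A·v_1 = (2, 5, 6).

v_2 = (2, 5, 6)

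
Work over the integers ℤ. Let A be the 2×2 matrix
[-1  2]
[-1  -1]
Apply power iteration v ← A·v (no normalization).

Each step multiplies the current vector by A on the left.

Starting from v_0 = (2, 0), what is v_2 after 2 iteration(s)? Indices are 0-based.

v_0 = (2, 0).
v_1 = A·v_0 = (-2, -2).
v_2 = A·v_1 = (-2, 4).

v_2 = (-2, 4)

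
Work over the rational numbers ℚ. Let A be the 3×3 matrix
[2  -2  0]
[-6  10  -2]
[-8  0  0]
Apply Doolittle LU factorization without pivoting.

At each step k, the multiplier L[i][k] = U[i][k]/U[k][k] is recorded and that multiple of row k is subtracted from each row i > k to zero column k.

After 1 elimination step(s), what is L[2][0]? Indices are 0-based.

Step 1: pivot at (0,0) is 2.
  row1 ← row1 − (-3)·row0  ⇒  L[1][0]=-3, U row1=(0, 4, -2)
  row2 ← row2 − (-4)·row0  ⇒  L[2][0]=-4, U row2=(0, -8, 0)

L[2][0] = -4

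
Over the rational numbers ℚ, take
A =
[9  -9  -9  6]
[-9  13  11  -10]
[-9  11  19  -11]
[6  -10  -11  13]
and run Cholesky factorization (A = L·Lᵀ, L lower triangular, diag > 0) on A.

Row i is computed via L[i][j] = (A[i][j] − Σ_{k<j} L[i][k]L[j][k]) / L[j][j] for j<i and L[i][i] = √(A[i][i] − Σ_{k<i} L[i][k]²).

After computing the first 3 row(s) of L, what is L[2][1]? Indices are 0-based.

Step 1: L[0][0] = √(9) = 3.
  L[1][0] = (-9) / L[0][0] = -3.
Step 2: L[1][1] = √(4) = 2.
  L[2][0] = (-9) / L[0][0] = -3.
  L[2][1] = (2) / L[1][1] = 1.
Step 3: L[2][2] = √(9) = 3.

L[2][1] = 1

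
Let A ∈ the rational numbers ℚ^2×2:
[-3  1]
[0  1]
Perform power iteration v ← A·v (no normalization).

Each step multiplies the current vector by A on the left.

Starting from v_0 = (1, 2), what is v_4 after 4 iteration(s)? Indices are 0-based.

v_0 = (1, 2).
v_1 = A·v_0 = (-1, 2).
v_2 = A·v_1 = (5, 2).
v_3 = A·v_2 = (-13, 2).
v_4 = A·v_3 = (41, 2).

v_4 = (41, 2)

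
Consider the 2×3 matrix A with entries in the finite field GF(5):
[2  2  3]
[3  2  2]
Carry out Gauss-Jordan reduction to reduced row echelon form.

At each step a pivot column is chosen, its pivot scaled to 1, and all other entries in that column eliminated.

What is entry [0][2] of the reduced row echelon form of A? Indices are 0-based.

step 1: normalize row 0 (÷2) = (1, 1, 4)
  row 1: subtract 3×row0 = (0, 4, 0)
step 2: normalize row 1 (÷4) = (0, 1, 0)
  row 0: subtract 1×row1 = (1, 0, 4)

M[0][2] = 4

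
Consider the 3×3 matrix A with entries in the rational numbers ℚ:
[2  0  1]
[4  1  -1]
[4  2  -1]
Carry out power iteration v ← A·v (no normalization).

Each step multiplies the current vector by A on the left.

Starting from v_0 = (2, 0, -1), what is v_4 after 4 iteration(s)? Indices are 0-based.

v_4 = (165, 192, 243)

v_0 = (2, 0, -1).
v_1 = A·v_0 = (3, 9, 9).
v_2 = A·v_1 = (15, 12, 21).
v_3 = A·v_2 = (51, 51, 63).
v_4 = A·v_3 = (165, 192, 243).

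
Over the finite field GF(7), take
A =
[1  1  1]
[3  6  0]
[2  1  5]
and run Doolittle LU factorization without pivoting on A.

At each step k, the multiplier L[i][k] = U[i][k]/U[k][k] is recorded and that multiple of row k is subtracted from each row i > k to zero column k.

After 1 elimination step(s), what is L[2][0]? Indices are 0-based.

L[2][0] = 2

k=0: U[0][0]=1
  eliminate (1,0): mult=3, new row 1: (0, 3, 4); set L[1][0]=3
  eliminate (2,0): mult=2, new row 2: (0, 6, 3); set L[2][0]=2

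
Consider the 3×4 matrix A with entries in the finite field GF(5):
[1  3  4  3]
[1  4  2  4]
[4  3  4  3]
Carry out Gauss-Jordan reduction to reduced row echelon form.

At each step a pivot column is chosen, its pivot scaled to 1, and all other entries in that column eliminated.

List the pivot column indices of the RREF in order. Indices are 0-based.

pivot columns: 0, 1

[1] R0 /= 1  ⇒  (1, 3, 4, 3)
     R1 -= 1·R0  ⇒  (0, 1, 3, 1)
     R2 -= 4·R0  ⇒  (0, 1, 3, 1)
[2] R1 /= 1  ⇒  (0, 1, 3, 1)
     R0 -= 3·R1  ⇒  (1, 0, 0, 0)
     R2 -= 1·R1  ⇒  (0, 0, 0, 0)
column 2 empty below row 2
column 3 empty below row 2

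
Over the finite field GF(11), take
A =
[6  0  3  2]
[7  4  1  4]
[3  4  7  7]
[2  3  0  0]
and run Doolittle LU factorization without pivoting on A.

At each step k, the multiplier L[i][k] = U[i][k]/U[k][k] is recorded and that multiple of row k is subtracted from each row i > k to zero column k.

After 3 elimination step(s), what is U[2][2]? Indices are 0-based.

U[2][2] = 8

k=0: U[0][0]=6
  eliminate (1,0): mult=3, new row 1: (0, 4, 3, 9); set L[1][0]=3
  eliminate (2,0): mult=6, new row 2: (0, 4, 0, 6); set L[2][0]=6
  eliminate (3,0): mult=4, new row 3: (0, 3, 10, 3); set L[3][0]=4
k=1: U[1][1]=4
  eliminate (2,1): mult=1, new row 2: (0, 0, 8, 8); set L[2][1]=1
  eliminate (3,1): mult=9, new row 3: (0, 0, 5, 10); set L[3][1]=9
k=2: U[2][2]=8
  eliminate (3,2): mult=2, new row 3: (0, 0, 0, 5); set L[3][2]=2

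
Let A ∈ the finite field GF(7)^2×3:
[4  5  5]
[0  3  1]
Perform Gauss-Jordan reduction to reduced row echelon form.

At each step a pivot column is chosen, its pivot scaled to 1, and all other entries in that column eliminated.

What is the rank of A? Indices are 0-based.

rank = 2

pivot(0,0)=4: scale R0 → (1, 3, 3)
pivot(1,1)=3: scale R1 → (0, 1, 5)
  clear (0,1): R0 −= (3)R1 → (1, 0, 2)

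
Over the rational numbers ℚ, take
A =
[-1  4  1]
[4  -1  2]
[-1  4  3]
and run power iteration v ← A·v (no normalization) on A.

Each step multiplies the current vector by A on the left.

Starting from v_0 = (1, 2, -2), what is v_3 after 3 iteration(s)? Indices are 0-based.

v_0 = (1, 2, -2).
v_1 = A·v_0 = (5, -2, 1).
v_2 = A·v_1 = (-12, 24, -10).
v_3 = A·v_2 = (98, -92, 78).

v_3 = (98, -92, 78)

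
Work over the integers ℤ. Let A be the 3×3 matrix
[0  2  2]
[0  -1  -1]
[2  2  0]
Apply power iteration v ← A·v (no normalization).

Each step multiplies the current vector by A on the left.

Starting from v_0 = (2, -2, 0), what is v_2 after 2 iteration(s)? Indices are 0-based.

v_2 = (4, -2, -4)

v_0 = (2, -2, 0).
v_1 = A·v_0 = (-4, 2, 0).
v_2 = A·v_1 = (4, -2, -4).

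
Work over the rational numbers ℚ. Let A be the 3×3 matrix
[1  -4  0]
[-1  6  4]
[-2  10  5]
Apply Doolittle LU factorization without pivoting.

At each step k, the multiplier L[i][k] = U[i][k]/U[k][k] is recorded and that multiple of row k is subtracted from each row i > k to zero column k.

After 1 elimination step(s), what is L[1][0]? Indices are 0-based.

Step 1: pivot at (0,0) is 1.
  row1 ← row1 − (-1)·row0  ⇒  L[1][0]=-1, U row1=(0, 2, 4)
  row2 ← row2 − (-2)·row0  ⇒  L[2][0]=-2, U row2=(0, 2, 5)

L[1][0] = -1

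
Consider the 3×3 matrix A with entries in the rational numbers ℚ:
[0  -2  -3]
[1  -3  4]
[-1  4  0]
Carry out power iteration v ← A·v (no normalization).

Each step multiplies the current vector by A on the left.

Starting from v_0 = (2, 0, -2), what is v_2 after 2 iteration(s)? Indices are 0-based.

v_2 = (18, 16, -30)

v_0 = (2, 0, -2).
v_1 = A·v_0 = (6, -6, -2).
v_2 = A·v_1 = (18, 16, -30).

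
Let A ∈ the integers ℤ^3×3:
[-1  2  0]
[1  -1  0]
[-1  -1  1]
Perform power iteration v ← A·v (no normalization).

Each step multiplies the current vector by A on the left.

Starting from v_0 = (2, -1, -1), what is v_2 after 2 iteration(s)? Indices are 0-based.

v_0 = (2, -1, -1).
v_1 = A·v_0 = (-4, 3, -2).
v_2 = A·v_1 = (10, -7, -1).

v_2 = (10, -7, -1)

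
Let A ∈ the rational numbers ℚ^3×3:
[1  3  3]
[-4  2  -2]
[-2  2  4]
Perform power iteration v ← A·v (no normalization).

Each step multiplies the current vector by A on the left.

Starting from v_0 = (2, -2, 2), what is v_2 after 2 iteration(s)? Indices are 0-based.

v_0 = (2, -2, 2).
v_1 = A·v_0 = (2, -16, 0).
v_2 = A·v_1 = (-46, -40, -36).

v_2 = (-46, -40, -36)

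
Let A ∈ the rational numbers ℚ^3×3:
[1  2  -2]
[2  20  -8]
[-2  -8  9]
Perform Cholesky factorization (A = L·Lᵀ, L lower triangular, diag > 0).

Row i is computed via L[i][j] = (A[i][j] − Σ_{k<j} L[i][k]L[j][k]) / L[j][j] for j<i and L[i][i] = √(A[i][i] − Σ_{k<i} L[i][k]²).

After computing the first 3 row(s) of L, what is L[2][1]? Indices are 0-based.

Step 1: L[0][0] = √(1) = 1.
  L[1][0] = (2) / L[0][0] = 2.
Step 2: L[1][1] = √(16) = 4.
  L[2][0] = (-2) / L[0][0] = -2.
  L[2][1] = (-4) / L[1][1] = -1.
Step 3: L[2][2] = √(4) = 2.

L[2][1] = -1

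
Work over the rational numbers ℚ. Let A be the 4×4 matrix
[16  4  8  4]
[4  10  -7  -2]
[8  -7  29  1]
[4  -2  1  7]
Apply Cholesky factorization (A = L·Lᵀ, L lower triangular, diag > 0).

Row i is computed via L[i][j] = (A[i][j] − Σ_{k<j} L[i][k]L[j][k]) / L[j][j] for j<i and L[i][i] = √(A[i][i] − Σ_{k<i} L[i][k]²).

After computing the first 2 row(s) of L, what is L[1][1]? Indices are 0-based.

L[1][1] = 3

Step 1: L[0][0] = √(16) = 4.
  L[1][0] = (4) / L[0][0] = 1.
Step 2: L[1][1] = √(9) = 3.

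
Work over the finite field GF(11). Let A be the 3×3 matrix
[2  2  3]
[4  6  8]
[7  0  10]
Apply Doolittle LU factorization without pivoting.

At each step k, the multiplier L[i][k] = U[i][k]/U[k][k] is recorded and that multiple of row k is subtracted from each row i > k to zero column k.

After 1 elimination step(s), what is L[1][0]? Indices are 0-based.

L[1][0] = 2

Step 1: pivot at (0,0) is 2.
  row1 ← row1 − (2)·row0  ⇒  L[1][0]=2, U row1=(0, 2, 2)
  row2 ← row2 − (9)·row0  ⇒  L[2][0]=9, U row2=(0, 4, 5)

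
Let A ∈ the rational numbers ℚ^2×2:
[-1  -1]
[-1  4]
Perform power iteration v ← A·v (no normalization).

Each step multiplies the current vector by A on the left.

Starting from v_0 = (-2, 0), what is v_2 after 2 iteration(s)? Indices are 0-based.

v_0 = (-2, 0).
v_1 = A·v_0 = (2, 2).
v_2 = A·v_1 = (-4, 6).

v_2 = (-4, 6)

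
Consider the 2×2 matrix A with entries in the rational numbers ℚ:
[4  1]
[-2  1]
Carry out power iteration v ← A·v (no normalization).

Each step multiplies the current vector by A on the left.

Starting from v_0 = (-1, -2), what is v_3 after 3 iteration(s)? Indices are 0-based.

v_0 = (-1, -2).
v_1 = A·v_0 = (-6, 0).
v_2 = A·v_1 = (-24, 12).
v_3 = A·v_2 = (-84, 60).

v_3 = (-84, 60)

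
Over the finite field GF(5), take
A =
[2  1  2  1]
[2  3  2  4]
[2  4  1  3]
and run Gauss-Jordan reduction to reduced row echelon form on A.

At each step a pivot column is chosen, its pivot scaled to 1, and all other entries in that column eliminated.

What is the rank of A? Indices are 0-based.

rank = 3

pivot(0,0)=2: scale R0 → (1, 3, 1, 3)
  clear (1,0): R1 −= (2)R0 → (0, 2, 0, 3)
  clear (2,0): R2 −= (2)R0 → (0, 3, 4, 2)
pivot(1,1)=2: scale R1 → (0, 1, 0, 4)
  clear (0,1): R0 −= (3)R1 → (1, 0, 1, 1)
  clear (2,1): R2 −= (3)R1 → (0, 0, 4, 0)
pivot(2,2)=4: scale R2 → (0, 0, 1, 0)
  clear (0,2): R0 −= (1)R2 → (1, 0, 0, 1)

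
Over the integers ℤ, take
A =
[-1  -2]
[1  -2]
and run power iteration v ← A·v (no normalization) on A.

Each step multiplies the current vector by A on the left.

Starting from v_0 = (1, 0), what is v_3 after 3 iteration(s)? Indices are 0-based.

v_3 = (7, 5)

v_0 = (1, 0).
v_1 = A·v_0 = (-1, 1).
v_2 = A·v_1 = (-1, -3).
v_3 = A·v_2 = (7, 5).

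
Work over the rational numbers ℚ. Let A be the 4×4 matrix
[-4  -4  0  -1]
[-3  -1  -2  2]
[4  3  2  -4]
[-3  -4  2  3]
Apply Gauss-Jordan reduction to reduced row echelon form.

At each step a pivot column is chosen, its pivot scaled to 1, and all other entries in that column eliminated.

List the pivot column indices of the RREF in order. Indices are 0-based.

[1] R0 /= -4  ⇒  (1, 1, 0, 1/4)
     R1 -= -3·R0  ⇒  (0, 2, -2, 11/4)
     R2 -= 4·R0  ⇒  (0, -1, 2, -5)
     R3 -= -3·R0  ⇒  (0, -1, 2, 15/4)
[2] R1 /= 2  ⇒  (0, 1, -1, 11/8)
     R0 -= 1·R1  ⇒  (1, 0, 1, -9/8)
     R2 -= -1·R1  ⇒  (0, 0, 1, -29/8)
     R3 -= -1·R1  ⇒  (0, 0, 1, 41/8)
[3] R2 /= 1  ⇒  (0, 0, 1, -29/8)
     R0 -= 1·R2  ⇒  (1, 0, 0, 5/2)
     R1 -= -1·R2  ⇒  (0, 1, 0, -9/4)
     R3 -= 1·R2  ⇒  (0, 0, 0, 35/4)
[4] R3 /= 35/4  ⇒  (0, 0, 0, 1)
     R0 -= 5/2·R3  ⇒  (1, 0, 0, 0)
     R1 -= -9/4·R3  ⇒  (0, 1, 0, 0)
     R2 -= -29/8·R3  ⇒  (0, 0, 1, 0)

pivot columns: 0, 1, 2, 3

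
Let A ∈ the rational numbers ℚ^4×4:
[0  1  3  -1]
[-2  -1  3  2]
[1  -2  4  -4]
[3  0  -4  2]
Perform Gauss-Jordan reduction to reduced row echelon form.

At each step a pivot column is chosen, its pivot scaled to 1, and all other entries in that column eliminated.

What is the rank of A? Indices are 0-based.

rank = 4

pivot(0,0): swap R0↔R1
pivot(0,0)=-2: scale R0 → (1, 1/2, -3/2, -1)
  clear (2,0): R2 −= (1)R0 → (0, -5/2, 11/2, -3)
  clear (3,0): R3 −= (3)R0 → (0, -3/2, 1/2, 5)
pivot(1,1)=1: scale R1 → (0, 1, 3, -1)
  clear (0,1): R0 −= (1/2)R1 → (1, 0, -3, -1/2)
  clear (2,1): R2 −= (-5/2)R1 → (0, 0, 13, -11/2)
  clear (3,1): R3 −= (-3/2)R1 → (0, 0, 5, 7/2)
pivot(2,2)=13: scale R2 → (0, 0, 1, -11/26)
  clear (0,2): R0 −= (-3)R2 → (1, 0, 0, -23/13)
  clear (1,2): R1 −= (3)R2 → (0, 1, 0, 7/26)
  clear (3,2): R3 −= (5)R2 → (0, 0, 0, 73/13)
pivot(3,3)=73/13: scale R3 → (0, 0, 0, 1)
  clear (0,3): R0 −= (-23/13)R3 → (1, 0, 0, 0)
  clear (1,3): R1 −= (7/26)R3 → (0, 1, 0, 0)
  clear (2,3): R2 −= (-11/26)R3 → (0, 0, 1, 0)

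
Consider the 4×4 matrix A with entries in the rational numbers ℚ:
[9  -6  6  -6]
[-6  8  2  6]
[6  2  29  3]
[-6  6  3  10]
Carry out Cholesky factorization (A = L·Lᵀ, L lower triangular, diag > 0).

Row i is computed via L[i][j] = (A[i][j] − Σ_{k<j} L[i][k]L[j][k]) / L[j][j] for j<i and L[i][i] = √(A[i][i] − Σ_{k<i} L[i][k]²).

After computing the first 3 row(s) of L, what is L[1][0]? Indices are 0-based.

Step 1: L[0][0] = √(9) = 3.
  L[1][0] = (-6) / L[0][0] = -2.
Step 2: L[1][1] = √(4) = 2.
  L[2][0] = (6) / L[0][0] = 2.
  L[2][1] = (6) / L[1][1] = 3.
Step 3: L[2][2] = √(16) = 4.

L[1][0] = -2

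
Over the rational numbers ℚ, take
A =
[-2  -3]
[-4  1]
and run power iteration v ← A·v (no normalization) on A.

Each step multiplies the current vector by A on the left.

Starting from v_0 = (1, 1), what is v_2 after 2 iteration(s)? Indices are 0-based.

v_0 = (1, 1).
v_1 = A·v_0 = (-5, -3).
v_2 = A·v_1 = (19, 17).

v_2 = (19, 17)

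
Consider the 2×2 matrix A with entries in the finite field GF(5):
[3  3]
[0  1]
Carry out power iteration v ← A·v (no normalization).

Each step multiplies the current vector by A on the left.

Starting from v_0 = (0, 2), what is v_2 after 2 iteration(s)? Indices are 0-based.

v_0 = (0, 2).
v_1 = A·v_0 = (1, 2).
v_2 = A·v_1 = (4, 2).

v_2 = (4, 2)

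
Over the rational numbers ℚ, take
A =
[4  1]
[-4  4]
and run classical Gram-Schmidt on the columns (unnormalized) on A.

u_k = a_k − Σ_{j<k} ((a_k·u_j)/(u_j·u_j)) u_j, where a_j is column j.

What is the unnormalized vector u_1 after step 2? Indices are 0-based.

u_1 = (5/2, 5/2)

Step 1: u_0 = a_0 = (4, -4).
Step 2: u_1 = a_1 − (-3/8)·u_0 = (5/2, 5/2).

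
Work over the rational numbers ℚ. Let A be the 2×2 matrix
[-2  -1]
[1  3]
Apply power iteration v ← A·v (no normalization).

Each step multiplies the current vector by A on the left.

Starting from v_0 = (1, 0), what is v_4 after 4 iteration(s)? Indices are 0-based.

v_4 = (8, 11)

v_0 = (1, 0).
v_1 = A·v_0 = (-2, 1).
v_2 = A·v_1 = (3, 1).
v_3 = A·v_2 = (-7, 6).
v_4 = A·v_3 = (8, 11).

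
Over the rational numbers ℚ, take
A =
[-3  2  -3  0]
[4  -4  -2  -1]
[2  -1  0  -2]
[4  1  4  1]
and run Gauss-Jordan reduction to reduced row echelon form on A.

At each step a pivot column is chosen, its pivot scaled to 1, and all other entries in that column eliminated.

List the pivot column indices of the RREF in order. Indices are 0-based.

step 1: normalize row 0 (÷-3) = (1, -2/3, 1, 0)
  row 1: subtract 4×row0 = (0, -4/3, -6, -1)
  row 2: subtract 2×row0 = (0, 1/3, -2, -2)
  row 3: subtract 4×row0 = (0, 11/3, 0, 1)
step 2: normalize row 1 (÷-4/3) = (0, 1, 9/2, 3/4)
  row 0: subtract -2/3×row1 = (1, 0, 4, 1/2)
  row 2: subtract 1/3×row1 = (0, 0, -7/2, -9/4)
  row 3: subtract 11/3×row1 = (0, 0, -33/2, -7/4)
step 3: normalize row 2 (÷-7/2) = (0, 0, 1, 9/14)
  row 0: subtract 4×row2 = (1, 0, 0, -29/14)
  row 1: subtract 9/2×row2 = (0, 1, 0, -15/7)
  row 3: subtract -33/2×row2 = (0, 0, 0, 62/7)
step 4: normalize row 3 (÷62/7) = (0, 0, 0, 1)
  row 0: subtract -29/14×row3 = (1, 0, 0, 0)
  row 1: subtract -15/7×row3 = (0, 1, 0, 0)
  row 2: subtract 9/14×row3 = (0, 0, 1, 0)

pivot columns: 0, 1, 2, 3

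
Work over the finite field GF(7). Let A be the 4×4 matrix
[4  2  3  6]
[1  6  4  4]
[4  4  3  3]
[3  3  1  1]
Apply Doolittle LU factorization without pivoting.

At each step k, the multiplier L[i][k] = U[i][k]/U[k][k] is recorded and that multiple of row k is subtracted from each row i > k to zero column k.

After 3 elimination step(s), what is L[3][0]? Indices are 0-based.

Step 1: pivot at (0,0) is 4.
  row1 ← row1 − (2)·row0  ⇒  L[1][0]=2, U row1=(0, 2, 5, 6)
  row2 ← row2 − (1)·row0  ⇒  L[2][0]=1, U row2=(0, 2, 0, 4)
  row3 ← row3 − (6)·row0  ⇒  L[3][0]=6, U row3=(0, 5, 4, 0)
Step 2: pivot at (1,1) is 2.
  row2 ← row2 − (1)·row1  ⇒  L[2][1]=1, U row2=(0, 0, 2, 5)
  row3 ← row3 − (6)·row1  ⇒  L[3][1]=6, U row3=(0, 0, 2, 6)
Step 3: pivot at (2,2) is 2.
  row3 ← row3 − (1)·row2  ⇒  L[3][2]=1, U row3=(0, 0, 0, 1)

L[3][0] = 6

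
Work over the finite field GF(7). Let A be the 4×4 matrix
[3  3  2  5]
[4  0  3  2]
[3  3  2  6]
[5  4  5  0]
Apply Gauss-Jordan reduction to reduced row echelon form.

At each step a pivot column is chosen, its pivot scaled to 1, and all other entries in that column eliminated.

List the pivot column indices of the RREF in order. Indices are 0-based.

step 1: normalize row 0 (÷3) = (1, 1, 3, 4)
  row 1: subtract 4×row0 = (0, 3, 5, 0)
  row 2: subtract 3×row0 = (0, 0, 0, 1)
  row 3: subtract 5×row0 = (0, 6, 4, 1)
step 2: normalize row 1 (÷3) = (0, 1, 4, 0)
  row 0: subtract 1×row1 = (1, 0, 6, 4)
  row 3: subtract 6×row1 = (0, 0, 1, 1)
step 3: exchange rows 2,3
step 3: normalize row 2 (÷1) = (0, 0, 1, 1)
  row 0: subtract 6×row2 = (1, 0, 0, 5)
  row 1: subtract 4×row2 = (0, 1, 0, 3)
step 4: normalize row 3 (÷1) = (0, 0, 0, 1)
  row 0: subtract 5×row3 = (1, 0, 0, 0)
  row 1: subtract 3×row3 = (0, 1, 0, 0)
  row 2: subtract 1×row3 = (0, 0, 1, 0)

pivot columns: 0, 1, 2, 3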